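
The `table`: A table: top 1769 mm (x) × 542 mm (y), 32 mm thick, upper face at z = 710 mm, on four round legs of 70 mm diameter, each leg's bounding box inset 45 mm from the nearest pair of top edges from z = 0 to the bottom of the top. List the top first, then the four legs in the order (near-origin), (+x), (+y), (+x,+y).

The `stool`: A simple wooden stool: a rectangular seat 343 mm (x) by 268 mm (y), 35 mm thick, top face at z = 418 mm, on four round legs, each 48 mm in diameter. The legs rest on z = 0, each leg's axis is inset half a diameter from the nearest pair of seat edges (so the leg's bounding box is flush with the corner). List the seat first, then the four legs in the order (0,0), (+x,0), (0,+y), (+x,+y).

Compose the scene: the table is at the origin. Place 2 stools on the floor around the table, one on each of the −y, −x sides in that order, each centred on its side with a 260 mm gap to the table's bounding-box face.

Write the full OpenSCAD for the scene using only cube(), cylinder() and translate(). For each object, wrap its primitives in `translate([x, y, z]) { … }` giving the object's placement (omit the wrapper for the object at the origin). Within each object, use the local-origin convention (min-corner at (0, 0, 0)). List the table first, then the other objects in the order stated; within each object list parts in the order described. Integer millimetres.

translate([0, 0, 678]) cube([1769, 542, 32]);
translate([80, 80, 0]) cylinder(h = 678, r = 35);
translate([1689, 80, 0]) cylinder(h = 678, r = 35);
translate([80, 462, 0]) cylinder(h = 678, r = 35);
translate([1689, 462, 0]) cylinder(h = 678, r = 35);
translate([713, -528, 0]) {
  translate([0, 0, 383]) cube([343, 268, 35]);
  translate([24, 24, 0]) cylinder(h = 383, r = 24);
  translate([319, 24, 0]) cylinder(h = 383, r = 24);
  translate([24, 244, 0]) cylinder(h = 383, r = 24);
  translate([319, 244, 0]) cylinder(h = 383, r = 24);
}
translate([-603, 137, 0]) {
  translate([0, 0, 383]) cube([343, 268, 35]);
  translate([24, 24, 0]) cylinder(h = 383, r = 24);
  translate([319, 24, 0]) cylinder(h = 383, r = 24);
  translate([24, 244, 0]) cylinder(h = 383, r = 24);
  translate([319, 244, 0]) cylinder(h = 383, r = 24);
}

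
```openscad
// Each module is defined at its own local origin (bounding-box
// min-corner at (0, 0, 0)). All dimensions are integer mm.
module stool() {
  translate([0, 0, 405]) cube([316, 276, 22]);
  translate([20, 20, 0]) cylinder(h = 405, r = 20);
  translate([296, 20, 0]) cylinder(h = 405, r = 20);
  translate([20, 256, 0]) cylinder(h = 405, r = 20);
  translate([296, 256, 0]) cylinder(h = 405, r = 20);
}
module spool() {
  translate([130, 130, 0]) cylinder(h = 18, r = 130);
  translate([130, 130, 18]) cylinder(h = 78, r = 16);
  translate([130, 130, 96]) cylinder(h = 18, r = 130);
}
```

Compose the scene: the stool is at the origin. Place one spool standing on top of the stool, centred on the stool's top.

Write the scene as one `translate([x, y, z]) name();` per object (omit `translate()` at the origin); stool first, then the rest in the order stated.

stool();
translate([28, 8, 427]) spool();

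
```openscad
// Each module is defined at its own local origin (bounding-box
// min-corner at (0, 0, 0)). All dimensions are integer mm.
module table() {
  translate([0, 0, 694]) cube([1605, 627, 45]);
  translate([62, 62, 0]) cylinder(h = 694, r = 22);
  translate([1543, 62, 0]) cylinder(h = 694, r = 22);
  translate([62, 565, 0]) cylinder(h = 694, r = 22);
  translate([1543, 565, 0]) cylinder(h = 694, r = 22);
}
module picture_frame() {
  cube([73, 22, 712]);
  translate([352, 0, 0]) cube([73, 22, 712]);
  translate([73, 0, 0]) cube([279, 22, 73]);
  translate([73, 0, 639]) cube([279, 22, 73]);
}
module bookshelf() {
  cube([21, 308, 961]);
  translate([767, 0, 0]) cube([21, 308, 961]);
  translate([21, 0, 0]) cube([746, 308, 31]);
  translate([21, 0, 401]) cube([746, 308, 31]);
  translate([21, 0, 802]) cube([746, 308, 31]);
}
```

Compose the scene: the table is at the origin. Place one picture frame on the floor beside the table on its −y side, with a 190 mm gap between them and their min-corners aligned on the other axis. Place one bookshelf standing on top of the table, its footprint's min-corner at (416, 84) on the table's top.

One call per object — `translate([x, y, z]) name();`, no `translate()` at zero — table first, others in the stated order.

table();
translate([0, -212, 0]) picture_frame();
translate([416, 84, 739]) bookshelf();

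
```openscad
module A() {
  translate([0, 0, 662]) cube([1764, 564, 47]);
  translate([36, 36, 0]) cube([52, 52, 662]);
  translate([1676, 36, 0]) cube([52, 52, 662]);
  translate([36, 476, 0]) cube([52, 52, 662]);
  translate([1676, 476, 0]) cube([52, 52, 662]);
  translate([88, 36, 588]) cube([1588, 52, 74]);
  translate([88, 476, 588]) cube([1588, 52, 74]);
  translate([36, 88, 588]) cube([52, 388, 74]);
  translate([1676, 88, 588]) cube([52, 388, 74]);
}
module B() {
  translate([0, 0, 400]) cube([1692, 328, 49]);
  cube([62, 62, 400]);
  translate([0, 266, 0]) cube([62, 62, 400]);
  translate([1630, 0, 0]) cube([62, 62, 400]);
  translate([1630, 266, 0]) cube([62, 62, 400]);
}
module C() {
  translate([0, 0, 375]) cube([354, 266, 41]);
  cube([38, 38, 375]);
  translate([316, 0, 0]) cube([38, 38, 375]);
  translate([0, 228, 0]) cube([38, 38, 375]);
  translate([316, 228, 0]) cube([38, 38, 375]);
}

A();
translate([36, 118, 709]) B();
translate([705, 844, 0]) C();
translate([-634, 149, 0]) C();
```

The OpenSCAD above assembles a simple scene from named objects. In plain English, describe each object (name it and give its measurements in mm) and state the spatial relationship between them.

A is a table with a 1764×564 mm rectangular top, 47 mm thick, top surface at z = 709 mm, supported by four 52×52 mm square legs, each inset 36 mm from the nearest pair of top edges, running from the floor. Four apron rails, 52 mm thick and 74 mm tall, run between adjacent legs with their top edges flush with the underside of the top and their outer faces flush with the legs' outer faces.

B is a bench: a 1692×328 mm seat slab, 49 mm thick, top at z = 449 mm, on four 62×62 mm square legs flush with the seat corners and standing on z = 0.

C is a four-legged stool. The seat is a 354×266×41 mm slab whose top surface is at z = 416 mm; four square legs, each 38×38 mm in cross-section, run from the floor (z = 0) to the underside of the seat, each flush with a corner of the seat.

The bench is on top of the table, centred. Two stools sit around the table at the +y, −x sides.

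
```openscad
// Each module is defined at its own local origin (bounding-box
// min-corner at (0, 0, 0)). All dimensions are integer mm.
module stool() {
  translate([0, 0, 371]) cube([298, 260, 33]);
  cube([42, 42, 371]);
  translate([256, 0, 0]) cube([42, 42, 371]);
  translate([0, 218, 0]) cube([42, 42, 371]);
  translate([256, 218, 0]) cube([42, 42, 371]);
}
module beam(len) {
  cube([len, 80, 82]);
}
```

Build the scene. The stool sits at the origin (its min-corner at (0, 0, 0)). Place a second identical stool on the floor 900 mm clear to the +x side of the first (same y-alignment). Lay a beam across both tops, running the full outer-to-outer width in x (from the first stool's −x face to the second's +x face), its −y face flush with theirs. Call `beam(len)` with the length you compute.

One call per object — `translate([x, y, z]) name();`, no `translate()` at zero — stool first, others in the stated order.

stool();
translate([1198, 0, 0]) stool();
translate([0, 0, 404]) beam(1496);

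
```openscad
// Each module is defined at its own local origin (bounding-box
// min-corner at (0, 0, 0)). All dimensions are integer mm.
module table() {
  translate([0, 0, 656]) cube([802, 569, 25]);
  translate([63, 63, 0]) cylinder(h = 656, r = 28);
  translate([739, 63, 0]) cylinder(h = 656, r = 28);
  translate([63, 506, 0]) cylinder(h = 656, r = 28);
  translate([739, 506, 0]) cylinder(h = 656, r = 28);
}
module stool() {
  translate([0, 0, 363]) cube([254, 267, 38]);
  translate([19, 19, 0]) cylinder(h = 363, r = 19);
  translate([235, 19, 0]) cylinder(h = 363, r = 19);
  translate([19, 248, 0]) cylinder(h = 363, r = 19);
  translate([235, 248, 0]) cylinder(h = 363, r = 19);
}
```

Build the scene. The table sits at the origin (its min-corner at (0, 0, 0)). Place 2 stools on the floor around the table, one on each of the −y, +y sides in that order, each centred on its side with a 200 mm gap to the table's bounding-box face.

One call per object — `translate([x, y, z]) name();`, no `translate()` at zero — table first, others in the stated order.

table();
translate([274, -467, 0]) stool();
translate([274, 769, 0]) stool();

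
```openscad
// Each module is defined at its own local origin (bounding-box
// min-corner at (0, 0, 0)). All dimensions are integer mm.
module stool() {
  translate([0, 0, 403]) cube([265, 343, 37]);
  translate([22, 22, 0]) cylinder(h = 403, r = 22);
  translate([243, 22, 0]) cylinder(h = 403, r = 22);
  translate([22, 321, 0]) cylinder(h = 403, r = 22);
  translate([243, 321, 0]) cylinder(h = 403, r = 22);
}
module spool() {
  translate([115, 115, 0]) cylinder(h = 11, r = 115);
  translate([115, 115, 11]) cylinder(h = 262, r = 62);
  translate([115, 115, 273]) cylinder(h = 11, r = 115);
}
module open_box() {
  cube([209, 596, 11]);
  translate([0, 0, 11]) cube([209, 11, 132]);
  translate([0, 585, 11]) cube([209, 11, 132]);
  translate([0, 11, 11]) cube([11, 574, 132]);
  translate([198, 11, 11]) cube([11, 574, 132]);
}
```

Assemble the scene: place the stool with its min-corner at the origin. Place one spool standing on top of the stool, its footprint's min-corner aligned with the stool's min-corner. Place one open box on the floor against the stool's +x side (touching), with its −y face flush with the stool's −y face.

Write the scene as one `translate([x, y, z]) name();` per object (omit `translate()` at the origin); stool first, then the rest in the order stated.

stool();
translate([0, 0, 440]) spool();
translate([265, 0, 0]) open_box();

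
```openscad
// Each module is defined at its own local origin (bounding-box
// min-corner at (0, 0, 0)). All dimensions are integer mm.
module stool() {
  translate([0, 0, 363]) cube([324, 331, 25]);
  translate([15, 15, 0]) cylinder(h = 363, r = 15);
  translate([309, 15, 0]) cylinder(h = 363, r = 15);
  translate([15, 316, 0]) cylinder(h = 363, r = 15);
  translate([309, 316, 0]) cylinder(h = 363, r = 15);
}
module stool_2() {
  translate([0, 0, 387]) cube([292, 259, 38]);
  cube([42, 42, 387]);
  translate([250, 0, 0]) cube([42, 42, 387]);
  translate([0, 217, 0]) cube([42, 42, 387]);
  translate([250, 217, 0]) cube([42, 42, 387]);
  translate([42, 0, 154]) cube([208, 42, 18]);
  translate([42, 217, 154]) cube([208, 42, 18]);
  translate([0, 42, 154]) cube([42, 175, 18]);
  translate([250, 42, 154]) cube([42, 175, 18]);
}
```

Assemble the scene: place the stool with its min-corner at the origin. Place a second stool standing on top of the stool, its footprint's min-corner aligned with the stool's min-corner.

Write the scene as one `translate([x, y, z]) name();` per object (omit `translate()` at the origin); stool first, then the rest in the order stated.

stool();
translate([0, 0, 388]) stool_2();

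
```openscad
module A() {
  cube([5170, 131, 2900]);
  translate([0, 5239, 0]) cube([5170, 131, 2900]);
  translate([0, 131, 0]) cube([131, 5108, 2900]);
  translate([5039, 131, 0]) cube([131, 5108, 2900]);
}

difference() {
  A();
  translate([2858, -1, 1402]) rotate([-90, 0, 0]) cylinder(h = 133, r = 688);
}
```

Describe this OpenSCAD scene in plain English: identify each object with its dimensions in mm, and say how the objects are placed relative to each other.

A is the wall frame of a small rectangular building: four walls, each 2900 mm tall and 131 mm thick, enclosing a footprint 5170 mm (x) by 5370 mm (y) outside-to-outside, with no floor or roof. The front and back walls (the −y and +y sides) span the full width; the two side walls fit between them.

The house frame has a circular hole of radius 688 mm through its front wall, centred at (x = 2858, z = 1402).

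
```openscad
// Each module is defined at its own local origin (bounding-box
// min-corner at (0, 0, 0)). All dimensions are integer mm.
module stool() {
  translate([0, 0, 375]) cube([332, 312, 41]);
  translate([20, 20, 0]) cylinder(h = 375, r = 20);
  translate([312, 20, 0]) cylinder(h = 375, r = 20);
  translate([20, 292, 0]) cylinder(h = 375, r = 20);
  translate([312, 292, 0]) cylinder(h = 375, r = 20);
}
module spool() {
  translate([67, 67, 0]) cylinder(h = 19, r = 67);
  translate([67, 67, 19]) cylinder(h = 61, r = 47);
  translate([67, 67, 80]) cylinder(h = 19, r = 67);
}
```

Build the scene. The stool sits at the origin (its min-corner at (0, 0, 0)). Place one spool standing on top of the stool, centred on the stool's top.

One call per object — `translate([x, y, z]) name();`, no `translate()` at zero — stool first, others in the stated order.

stool();
translate([99, 89, 416]) spool();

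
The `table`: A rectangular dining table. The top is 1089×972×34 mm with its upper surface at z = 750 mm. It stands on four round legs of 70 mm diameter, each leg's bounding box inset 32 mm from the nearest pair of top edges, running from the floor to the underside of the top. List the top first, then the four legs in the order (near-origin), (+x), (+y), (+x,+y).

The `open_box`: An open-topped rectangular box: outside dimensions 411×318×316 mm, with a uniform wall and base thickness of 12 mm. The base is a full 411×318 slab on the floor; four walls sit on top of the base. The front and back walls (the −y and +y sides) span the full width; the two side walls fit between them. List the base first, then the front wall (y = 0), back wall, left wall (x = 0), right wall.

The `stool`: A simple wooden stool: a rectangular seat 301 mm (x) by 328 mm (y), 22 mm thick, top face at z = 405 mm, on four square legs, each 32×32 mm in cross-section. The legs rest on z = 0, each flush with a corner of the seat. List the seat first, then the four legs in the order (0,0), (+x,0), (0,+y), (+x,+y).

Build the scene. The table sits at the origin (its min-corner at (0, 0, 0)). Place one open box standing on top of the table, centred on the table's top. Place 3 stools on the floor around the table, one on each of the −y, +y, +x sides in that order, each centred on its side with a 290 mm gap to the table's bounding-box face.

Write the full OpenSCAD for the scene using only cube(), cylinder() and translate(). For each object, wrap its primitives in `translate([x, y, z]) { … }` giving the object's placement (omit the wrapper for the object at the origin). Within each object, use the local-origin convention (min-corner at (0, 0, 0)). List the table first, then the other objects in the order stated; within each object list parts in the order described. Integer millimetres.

translate([0, 0, 716]) cube([1089, 972, 34]);
translate([67, 67, 0]) cylinder(h = 716, r = 35);
translate([1022, 67, 0]) cylinder(h = 716, r = 35);
translate([67, 905, 0]) cylinder(h = 716, r = 35);
translate([1022, 905, 0]) cylinder(h = 716, r = 35);
translate([339, 327, 750]) {
  cube([411, 318, 12]);
  translate([0, 0, 12]) cube([411, 12, 304]);
  translate([0, 306, 12]) cube([411, 12, 304]);
  translate([0, 12, 12]) cube([12, 294, 304]);
  translate([399, 12, 12]) cube([12, 294, 304]);
}
translate([394, -618, 0]) {
  translate([0, 0, 383]) cube([301, 328, 22]);
  cube([32, 32, 383]);
  translate([269, 0, 0]) cube([32, 32, 383]);
  translate([0, 296, 0]) cube([32, 32, 383]);
  translate([269, 296, 0]) cube([32, 32, 383]);
}
translate([394, 1262, 0]) {
  translate([0, 0, 383]) cube([301, 328, 22]);
  cube([32, 32, 383]);
  translate([269, 0, 0]) cube([32, 32, 383]);
  translate([0, 296, 0]) cube([32, 32, 383]);
  translate([269, 296, 0]) cube([32, 32, 383]);
}
translate([1379, 322, 0]) {
  translate([0, 0, 383]) cube([301, 328, 22]);
  cube([32, 32, 383]);
  translate([269, 0, 0]) cube([32, 32, 383]);
  translate([0, 296, 0]) cube([32, 32, 383]);
  translate([269, 296, 0]) cube([32, 32, 383]);
}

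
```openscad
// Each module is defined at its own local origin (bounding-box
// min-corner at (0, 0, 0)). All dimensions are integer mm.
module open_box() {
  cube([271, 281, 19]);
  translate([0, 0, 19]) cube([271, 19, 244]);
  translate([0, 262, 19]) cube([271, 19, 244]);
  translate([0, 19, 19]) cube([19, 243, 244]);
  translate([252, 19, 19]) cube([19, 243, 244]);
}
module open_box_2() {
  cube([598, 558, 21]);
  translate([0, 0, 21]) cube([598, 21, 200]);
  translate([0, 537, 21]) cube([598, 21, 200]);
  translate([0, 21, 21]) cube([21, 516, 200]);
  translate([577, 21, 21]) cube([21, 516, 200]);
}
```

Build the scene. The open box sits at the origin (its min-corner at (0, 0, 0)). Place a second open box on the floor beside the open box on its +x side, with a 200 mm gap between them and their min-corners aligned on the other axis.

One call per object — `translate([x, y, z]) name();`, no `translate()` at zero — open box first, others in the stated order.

open_box();
translate([471, 0, 0]) open_box_2();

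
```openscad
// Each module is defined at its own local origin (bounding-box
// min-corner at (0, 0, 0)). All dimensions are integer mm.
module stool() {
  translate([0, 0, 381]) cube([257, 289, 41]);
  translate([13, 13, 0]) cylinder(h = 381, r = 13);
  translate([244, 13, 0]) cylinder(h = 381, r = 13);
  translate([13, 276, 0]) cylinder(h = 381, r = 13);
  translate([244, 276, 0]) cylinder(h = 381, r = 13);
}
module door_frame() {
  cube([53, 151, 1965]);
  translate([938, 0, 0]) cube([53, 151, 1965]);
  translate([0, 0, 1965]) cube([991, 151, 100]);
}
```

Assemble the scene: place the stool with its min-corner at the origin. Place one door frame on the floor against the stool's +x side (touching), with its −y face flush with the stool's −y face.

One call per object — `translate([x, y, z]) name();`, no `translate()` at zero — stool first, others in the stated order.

stool();
translate([257, 0, 0]) door_frame();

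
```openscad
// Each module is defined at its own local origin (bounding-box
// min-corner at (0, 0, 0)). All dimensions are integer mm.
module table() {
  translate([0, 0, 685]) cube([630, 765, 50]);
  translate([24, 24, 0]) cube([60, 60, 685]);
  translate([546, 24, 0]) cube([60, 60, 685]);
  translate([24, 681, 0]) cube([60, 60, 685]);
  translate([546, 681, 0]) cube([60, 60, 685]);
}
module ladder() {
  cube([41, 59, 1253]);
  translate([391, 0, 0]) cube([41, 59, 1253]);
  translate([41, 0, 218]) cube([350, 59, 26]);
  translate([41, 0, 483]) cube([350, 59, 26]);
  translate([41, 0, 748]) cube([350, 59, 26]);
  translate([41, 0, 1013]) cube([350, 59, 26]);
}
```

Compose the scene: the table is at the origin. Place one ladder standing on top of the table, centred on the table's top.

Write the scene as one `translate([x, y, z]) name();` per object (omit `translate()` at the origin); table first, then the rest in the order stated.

table();
translate([99, 353, 735]) ladder();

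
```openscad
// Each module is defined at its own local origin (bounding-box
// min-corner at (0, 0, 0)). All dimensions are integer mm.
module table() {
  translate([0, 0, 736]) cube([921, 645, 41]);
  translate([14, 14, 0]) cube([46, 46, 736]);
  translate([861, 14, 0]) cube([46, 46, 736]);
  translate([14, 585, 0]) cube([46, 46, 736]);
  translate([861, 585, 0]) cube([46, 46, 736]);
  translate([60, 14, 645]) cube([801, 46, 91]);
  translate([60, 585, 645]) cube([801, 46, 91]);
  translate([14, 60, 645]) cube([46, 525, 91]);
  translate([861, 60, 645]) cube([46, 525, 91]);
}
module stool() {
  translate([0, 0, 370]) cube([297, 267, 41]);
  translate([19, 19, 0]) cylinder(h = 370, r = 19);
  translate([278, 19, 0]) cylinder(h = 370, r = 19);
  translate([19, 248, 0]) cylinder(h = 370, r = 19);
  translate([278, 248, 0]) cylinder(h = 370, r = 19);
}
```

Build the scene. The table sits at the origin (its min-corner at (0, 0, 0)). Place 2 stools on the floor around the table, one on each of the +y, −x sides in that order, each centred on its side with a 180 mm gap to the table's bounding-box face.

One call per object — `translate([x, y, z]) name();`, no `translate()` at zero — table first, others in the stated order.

table();
translate([312, 825, 0]) stool();
translate([-477, 189, 0]) stool();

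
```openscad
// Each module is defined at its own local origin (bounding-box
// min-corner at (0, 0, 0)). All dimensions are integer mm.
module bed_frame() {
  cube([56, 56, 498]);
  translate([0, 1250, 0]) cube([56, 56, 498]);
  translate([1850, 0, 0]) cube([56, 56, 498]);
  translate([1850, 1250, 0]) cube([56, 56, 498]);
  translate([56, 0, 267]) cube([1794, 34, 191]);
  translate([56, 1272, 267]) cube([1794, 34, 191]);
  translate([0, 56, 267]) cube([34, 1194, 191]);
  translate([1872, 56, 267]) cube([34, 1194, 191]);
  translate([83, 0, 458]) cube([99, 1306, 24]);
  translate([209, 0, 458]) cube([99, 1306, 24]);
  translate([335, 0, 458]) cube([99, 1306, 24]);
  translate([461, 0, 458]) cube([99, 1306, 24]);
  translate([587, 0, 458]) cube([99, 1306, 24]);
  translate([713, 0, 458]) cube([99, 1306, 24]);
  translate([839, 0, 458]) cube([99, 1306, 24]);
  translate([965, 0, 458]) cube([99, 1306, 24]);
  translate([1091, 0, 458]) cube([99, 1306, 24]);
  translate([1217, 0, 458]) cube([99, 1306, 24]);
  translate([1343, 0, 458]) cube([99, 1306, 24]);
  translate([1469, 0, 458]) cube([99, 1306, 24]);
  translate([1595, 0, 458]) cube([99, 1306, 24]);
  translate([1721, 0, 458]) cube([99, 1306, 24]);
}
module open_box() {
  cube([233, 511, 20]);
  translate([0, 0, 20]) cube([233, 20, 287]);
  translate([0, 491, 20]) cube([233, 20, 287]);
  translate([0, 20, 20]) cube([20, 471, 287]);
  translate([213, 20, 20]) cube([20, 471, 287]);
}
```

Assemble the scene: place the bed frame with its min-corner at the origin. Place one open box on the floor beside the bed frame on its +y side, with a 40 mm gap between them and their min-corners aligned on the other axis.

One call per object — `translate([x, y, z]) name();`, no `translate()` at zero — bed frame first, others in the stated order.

bed_frame();
translate([0, 1346, 0]) open_box();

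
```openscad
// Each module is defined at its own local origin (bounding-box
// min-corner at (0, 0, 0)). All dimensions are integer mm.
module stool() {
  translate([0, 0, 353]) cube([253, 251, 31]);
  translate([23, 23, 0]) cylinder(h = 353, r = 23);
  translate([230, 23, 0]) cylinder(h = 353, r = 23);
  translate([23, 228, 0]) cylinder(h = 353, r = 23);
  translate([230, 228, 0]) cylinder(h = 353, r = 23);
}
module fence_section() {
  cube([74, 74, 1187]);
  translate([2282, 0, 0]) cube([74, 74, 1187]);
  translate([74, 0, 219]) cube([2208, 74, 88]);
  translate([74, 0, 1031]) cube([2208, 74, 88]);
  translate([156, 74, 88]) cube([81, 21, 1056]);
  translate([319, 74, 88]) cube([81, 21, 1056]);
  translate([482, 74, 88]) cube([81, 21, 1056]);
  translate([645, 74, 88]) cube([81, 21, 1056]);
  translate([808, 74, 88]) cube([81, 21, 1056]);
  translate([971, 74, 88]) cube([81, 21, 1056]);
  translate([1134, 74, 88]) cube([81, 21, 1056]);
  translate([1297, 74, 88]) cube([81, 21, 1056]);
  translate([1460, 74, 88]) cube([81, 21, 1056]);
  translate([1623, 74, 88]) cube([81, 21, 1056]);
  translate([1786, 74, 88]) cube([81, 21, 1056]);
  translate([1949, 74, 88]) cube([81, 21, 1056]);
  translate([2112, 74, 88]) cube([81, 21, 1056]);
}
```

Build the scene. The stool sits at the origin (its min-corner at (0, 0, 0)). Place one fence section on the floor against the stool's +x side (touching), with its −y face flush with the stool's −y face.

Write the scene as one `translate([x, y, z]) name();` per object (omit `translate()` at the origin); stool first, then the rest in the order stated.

stool();
translate([253, 0, 0]) fence_section();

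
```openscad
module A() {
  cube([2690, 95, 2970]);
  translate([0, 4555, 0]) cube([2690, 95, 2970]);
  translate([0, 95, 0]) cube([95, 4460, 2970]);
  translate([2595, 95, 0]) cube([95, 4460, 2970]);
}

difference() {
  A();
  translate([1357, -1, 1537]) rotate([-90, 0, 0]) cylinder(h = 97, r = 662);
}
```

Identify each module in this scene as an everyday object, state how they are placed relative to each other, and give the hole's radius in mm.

The subtracted cylinder has r = 662 mm.

A is a house frame. The house frame has a circular hole through its front wall. The hole's radius is 662 mm.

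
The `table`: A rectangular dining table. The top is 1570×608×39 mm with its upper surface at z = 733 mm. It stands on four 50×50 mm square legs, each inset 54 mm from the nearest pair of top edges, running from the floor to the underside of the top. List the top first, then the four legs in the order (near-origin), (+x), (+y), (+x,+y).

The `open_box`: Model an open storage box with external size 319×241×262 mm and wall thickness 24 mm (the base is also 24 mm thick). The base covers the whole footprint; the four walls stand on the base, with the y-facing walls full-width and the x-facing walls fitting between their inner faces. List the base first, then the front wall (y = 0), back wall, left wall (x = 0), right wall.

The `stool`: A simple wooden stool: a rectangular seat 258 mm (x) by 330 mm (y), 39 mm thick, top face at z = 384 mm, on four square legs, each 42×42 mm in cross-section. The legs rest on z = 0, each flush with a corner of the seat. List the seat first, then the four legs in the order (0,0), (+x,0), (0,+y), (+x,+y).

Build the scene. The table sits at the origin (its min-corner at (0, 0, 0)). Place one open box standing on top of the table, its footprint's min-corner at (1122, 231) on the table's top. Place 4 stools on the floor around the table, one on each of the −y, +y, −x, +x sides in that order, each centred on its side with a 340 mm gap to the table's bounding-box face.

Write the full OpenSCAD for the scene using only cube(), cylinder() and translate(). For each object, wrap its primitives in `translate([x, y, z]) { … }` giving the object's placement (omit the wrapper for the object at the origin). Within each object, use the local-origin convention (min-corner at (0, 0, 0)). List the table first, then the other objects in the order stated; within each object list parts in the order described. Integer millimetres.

translate([0, 0, 694]) cube([1570, 608, 39]);
translate([54, 54, 0]) cube([50, 50, 694]);
translate([1466, 54, 0]) cube([50, 50, 694]);
translate([54, 504, 0]) cube([50, 50, 694]);
translate([1466, 504, 0]) cube([50, 50, 694]);
translate([1122, 231, 733]) {
  cube([319, 241, 24]);
  translate([0, 0, 24]) cube([319, 24, 238]);
  translate([0, 217, 24]) cube([319, 24, 238]);
  translate([0, 24, 24]) cube([24, 193, 238]);
  translate([295, 24, 24]) cube([24, 193, 238]);
}
translate([656, -670, 0]) {
  translate([0, 0, 345]) cube([258, 330, 39]);
  cube([42, 42, 345]);
  translate([216, 0, 0]) cube([42, 42, 345]);
  translate([0, 288, 0]) cube([42, 42, 345]);
  translate([216, 288, 0]) cube([42, 42, 345]);
}
translate([656, 948, 0]) {
  translate([0, 0, 345]) cube([258, 330, 39]);
  cube([42, 42, 345]);
  translate([216, 0, 0]) cube([42, 42, 345]);
  translate([0, 288, 0]) cube([42, 42, 345]);
  translate([216, 288, 0]) cube([42, 42, 345]);
}
translate([-598, 139, 0]) {
  translate([0, 0, 345]) cube([258, 330, 39]);
  cube([42, 42, 345]);
  translate([216, 0, 0]) cube([42, 42, 345]);
  translate([0, 288, 0]) cube([42, 42, 345]);
  translate([216, 288, 0]) cube([42, 42, 345]);
}
translate([1910, 139, 0]) {
  translate([0, 0, 345]) cube([258, 330, 39]);
  cube([42, 42, 345]);
  translate([216, 0, 0]) cube([42, 42, 345]);
  translate([0, 288, 0]) cube([42, 42, 345]);
  translate([216, 288, 0]) cube([42, 42, 345]);
}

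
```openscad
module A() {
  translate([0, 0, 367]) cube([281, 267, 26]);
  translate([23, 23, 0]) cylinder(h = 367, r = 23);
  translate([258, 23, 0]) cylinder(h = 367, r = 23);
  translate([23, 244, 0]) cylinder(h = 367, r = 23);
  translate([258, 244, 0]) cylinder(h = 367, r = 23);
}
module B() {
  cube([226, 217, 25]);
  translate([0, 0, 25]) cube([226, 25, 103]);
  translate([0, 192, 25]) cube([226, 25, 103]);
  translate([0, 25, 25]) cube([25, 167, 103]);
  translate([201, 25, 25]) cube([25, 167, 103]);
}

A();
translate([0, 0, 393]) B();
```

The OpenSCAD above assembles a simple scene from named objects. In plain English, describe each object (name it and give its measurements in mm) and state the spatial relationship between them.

A is a four-legged stool. The seat is a 281×267×26 mm slab whose top surface is at z = 393 mm; four round legs, each 46 mm in diameter, run from the floor (z = 0) to the underside of the seat, each leg's axis is inset half a diameter from the nearest pair of seat edges (so the leg's bounding box is flush with the corner).

B is an open storage box with external size 226×217×128 mm and wall thickness 25 mm (the base is also 25 mm thick). The base covers the whole footprint; the four walls stand on the base, with the y-facing walls full-width and the x-facing walls fitting between their inner faces.

The open box is on top of the stool.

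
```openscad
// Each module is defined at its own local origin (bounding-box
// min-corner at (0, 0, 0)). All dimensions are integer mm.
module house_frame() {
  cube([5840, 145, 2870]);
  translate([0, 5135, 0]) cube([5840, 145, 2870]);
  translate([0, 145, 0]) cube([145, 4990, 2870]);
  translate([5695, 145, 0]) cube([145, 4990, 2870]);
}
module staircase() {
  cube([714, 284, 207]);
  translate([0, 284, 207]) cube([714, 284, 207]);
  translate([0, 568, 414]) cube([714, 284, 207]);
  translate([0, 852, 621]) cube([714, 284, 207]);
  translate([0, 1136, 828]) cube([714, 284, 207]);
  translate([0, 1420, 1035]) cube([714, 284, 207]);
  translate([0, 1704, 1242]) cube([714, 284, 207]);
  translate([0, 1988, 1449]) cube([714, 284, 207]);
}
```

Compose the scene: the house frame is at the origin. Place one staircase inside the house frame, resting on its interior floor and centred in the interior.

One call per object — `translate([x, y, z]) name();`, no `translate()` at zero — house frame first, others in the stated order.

house_frame();
translate([2563, 1504, 0]) staircase();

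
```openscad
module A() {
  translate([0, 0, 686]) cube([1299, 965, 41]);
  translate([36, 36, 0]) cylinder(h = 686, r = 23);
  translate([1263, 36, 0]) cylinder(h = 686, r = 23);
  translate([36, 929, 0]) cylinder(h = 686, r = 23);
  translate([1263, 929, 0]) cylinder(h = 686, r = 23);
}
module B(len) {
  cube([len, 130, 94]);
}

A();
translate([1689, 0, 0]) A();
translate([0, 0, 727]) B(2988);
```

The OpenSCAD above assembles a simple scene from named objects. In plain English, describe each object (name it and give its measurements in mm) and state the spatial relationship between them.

A is a table with a 1299×965 mm rectangular top, 41 mm thick, top surface at z = 727 mm, supported by four round legs of 46 mm diameter, each leg's bounding box inset 13 mm from the nearest pair of top edges, running from the floor.

B is a rectangular beam 2988 mm long (x), 130 mm deep (y), 94 mm thick (z).

The beam spans the tops of two tables placed 390 mm apart, resting at z = 727 mm.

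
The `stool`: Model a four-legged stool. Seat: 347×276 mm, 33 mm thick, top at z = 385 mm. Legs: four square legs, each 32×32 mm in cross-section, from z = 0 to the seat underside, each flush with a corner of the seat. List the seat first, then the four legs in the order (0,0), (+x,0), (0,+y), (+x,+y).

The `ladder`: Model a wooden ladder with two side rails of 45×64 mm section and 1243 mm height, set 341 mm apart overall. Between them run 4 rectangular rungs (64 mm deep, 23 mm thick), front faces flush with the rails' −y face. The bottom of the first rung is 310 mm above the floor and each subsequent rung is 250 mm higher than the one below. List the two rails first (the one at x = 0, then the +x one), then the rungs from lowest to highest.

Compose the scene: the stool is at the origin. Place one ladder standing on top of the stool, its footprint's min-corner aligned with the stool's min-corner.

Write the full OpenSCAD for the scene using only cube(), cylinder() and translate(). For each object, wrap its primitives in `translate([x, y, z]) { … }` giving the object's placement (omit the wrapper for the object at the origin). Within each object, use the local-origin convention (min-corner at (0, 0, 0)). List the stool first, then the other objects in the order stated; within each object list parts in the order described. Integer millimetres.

translate([0, 0, 352]) cube([347, 276, 33]);
cube([32, 32, 352]);
translate([315, 0, 0]) cube([32, 32, 352]);
translate([0, 244, 0]) cube([32, 32, 352]);
translate([315, 244, 0]) cube([32, 32, 352]);
translate([0, 0, 385]) {
  cube([45, 64, 1243]);
  translate([296, 0, 0]) cube([45, 64, 1243]);
  translate([45, 0, 310]) cube([251, 64, 23]);
  translate([45, 0, 560]) cube([251, 64, 23]);
  translate([45, 0, 810]) cube([251, 64, 23]);
  translate([45, 0, 1060]) cube([251, 64, 23]);
}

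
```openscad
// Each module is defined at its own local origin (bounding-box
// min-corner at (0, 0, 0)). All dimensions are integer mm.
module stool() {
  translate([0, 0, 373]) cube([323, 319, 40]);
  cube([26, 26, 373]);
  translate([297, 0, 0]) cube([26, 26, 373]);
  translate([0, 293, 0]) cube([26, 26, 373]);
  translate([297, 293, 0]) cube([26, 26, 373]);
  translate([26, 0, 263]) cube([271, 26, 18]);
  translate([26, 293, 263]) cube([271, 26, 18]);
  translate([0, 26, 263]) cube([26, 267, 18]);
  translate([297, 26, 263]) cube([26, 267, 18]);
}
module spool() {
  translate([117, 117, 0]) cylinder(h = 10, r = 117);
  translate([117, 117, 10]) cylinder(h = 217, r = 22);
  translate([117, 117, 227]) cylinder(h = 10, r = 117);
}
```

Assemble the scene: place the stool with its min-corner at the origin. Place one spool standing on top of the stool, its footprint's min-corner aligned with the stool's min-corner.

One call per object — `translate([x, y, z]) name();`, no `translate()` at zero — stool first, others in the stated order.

stool();
translate([0, 0, 413]) spool();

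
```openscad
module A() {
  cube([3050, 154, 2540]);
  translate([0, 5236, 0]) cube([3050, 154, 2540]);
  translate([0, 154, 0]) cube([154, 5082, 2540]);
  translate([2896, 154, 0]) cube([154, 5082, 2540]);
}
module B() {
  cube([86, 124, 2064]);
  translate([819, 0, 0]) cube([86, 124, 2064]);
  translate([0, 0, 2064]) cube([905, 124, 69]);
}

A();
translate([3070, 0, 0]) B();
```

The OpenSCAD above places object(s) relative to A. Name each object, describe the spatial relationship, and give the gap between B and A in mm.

The door frame's nearest face is 20 mm from the house frame's +x face.

A is a house frame. B is a door frame. The door frame is on the floor beside the house frame on its +x side. The gap between the door frame and the house frame is 20 mm.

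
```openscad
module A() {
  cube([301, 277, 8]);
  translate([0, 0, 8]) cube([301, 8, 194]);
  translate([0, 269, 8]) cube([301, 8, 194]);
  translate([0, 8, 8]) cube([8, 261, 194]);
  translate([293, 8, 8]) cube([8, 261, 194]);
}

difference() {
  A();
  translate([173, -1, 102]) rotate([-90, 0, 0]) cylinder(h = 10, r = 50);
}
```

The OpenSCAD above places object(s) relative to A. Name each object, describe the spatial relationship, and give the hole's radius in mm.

The subtracted cylinder has r = 50 mm.

A is an open box. The open box has a circular hole through its front wall. The hole's radius is 50 mm.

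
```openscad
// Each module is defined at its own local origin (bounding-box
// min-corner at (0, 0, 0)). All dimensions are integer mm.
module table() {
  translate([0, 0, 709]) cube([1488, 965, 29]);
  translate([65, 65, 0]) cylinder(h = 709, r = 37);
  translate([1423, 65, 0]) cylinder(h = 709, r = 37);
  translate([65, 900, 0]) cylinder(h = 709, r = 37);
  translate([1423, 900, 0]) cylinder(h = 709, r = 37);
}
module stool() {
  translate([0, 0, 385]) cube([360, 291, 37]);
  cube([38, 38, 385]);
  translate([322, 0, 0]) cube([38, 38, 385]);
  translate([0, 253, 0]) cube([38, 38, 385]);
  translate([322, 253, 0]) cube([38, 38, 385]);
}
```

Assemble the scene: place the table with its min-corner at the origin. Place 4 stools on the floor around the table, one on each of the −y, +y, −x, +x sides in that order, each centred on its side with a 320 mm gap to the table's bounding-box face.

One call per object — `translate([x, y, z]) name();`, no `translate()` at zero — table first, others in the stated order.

table();
translate([564, -611, 0]) stool();
translate([564, 1285, 0]) stool();
translate([-680, 337, 0]) stool();
translate([1808, 337, 0]) stool();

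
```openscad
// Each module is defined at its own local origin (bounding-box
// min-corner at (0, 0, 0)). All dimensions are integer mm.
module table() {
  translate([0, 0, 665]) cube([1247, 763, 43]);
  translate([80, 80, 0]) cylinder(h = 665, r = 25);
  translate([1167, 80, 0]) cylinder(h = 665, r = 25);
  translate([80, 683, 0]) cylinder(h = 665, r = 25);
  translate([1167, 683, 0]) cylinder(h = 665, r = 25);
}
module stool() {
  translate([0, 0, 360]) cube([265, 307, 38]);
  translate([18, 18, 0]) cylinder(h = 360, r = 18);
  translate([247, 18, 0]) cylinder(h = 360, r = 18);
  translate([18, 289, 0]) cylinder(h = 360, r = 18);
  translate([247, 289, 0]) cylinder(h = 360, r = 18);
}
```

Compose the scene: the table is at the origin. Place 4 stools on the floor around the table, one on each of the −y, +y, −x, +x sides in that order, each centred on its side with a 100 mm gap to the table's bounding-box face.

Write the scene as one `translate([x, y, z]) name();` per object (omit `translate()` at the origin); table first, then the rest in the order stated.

table();
translate([491, -407, 0]) stool();
translate([491, 863, 0]) stool();
translate([-365, 228, 0]) stool();
translate([1347, 228, 0]) stool();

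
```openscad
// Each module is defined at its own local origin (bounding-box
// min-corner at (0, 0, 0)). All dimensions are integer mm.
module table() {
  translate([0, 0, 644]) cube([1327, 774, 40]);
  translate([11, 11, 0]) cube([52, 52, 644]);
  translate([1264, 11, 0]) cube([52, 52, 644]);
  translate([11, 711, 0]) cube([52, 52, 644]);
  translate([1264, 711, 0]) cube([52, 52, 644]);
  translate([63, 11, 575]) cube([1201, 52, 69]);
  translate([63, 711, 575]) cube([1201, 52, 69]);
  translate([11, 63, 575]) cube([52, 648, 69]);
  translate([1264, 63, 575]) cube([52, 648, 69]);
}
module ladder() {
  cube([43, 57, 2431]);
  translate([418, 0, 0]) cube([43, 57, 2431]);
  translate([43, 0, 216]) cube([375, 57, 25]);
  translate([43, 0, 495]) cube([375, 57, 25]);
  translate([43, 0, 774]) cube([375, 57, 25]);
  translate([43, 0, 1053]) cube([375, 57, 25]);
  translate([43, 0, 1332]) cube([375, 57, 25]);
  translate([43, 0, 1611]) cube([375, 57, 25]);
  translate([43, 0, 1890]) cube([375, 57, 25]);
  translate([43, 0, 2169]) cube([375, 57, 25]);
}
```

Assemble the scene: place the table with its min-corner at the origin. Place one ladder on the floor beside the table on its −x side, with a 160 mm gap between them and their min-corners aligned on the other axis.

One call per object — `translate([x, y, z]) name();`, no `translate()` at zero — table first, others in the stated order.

table();
translate([-621, 0, 0]) ladder();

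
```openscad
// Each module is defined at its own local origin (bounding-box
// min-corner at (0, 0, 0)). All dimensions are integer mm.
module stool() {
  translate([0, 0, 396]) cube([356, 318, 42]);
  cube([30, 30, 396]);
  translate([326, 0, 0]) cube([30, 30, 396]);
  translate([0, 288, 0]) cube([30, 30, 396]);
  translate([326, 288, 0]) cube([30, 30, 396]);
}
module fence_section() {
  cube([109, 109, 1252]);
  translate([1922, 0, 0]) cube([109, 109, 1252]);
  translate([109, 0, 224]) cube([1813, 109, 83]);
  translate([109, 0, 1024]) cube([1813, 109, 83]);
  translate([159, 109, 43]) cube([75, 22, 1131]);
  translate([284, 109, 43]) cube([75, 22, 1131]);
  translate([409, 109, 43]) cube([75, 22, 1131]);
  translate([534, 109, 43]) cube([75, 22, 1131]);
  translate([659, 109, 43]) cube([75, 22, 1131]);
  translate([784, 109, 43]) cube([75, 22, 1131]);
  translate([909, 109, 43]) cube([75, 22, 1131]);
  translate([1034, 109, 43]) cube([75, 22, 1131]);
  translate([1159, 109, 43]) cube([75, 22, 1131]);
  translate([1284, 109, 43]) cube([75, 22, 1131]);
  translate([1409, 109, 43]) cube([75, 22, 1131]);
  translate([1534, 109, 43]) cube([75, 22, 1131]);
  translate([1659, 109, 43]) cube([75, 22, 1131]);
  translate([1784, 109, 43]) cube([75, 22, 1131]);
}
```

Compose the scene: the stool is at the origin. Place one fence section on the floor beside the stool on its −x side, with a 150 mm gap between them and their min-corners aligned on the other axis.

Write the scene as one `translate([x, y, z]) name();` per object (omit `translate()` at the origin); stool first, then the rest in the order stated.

stool();
translate([-2181, 0, 0]) fence_section();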